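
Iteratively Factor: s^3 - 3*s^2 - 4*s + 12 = (s - 3)*(s^2 - 4) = (s - 3)*(s - 2)*(s + 2)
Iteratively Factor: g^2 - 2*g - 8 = (g + 2)*(g - 4)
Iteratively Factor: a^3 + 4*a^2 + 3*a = (a + 3)*(a^2 + a) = a*(a + 3)*(a + 1)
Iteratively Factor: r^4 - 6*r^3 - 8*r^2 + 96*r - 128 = (r - 4)*(r^3 - 2*r^2 - 16*r + 32) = (r - 4)*(r - 2)*(r^2 - 16) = (r - 4)*(r - 2)*(r + 4)*(r - 4)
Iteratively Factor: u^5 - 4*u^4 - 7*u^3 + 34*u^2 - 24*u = (u - 1)*(u^4 - 3*u^3 - 10*u^2 + 24*u) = (u - 4)*(u - 1)*(u^3 + u^2 - 6*u) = (u - 4)*(u - 1)*(u + 3)*(u^2 - 2*u) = (u - 4)*(u - 2)*(u - 1)*(u + 3)*(u)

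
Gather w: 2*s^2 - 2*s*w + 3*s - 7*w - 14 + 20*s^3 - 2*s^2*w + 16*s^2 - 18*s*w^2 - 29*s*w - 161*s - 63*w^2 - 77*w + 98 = 20*s^3 + 18*s^2 - 158*s + w^2*(-18*s - 63) + w*(-2*s^2 - 31*s - 84) + 84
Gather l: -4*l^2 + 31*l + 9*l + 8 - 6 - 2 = -4*l^2 + 40*l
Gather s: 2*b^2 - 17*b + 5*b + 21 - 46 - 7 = 2*b^2 - 12*b - 32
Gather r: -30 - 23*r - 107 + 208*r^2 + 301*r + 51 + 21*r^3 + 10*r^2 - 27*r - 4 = 21*r^3 + 218*r^2 + 251*r - 90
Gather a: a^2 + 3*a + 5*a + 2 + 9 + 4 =a^2 + 8*a + 15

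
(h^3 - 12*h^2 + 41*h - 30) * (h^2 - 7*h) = h^5 - 19*h^4 + 125*h^3 - 317*h^2 + 210*h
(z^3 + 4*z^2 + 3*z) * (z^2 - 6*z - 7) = z^5 - 2*z^4 - 28*z^3 - 46*z^2 - 21*z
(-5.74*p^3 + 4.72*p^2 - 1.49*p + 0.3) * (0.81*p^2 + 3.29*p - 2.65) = -4.6494*p^5 - 15.0614*p^4 + 29.5329*p^3 - 17.1671*p^2 + 4.9355*p - 0.795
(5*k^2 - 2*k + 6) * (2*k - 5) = 10*k^3 - 29*k^2 + 22*k - 30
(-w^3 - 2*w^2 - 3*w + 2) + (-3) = -w^3 - 2*w^2 - 3*w - 1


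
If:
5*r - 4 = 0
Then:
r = 4/5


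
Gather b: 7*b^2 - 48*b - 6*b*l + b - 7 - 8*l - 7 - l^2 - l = 7*b^2 + b*(-6*l - 47) - l^2 - 9*l - 14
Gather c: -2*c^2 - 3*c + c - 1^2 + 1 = -2*c^2 - 2*c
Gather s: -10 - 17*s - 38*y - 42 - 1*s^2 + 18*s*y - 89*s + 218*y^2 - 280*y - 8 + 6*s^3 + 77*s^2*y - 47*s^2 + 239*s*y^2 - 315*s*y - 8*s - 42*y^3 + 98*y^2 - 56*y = 6*s^3 + s^2*(77*y - 48) + s*(239*y^2 - 297*y - 114) - 42*y^3 + 316*y^2 - 374*y - 60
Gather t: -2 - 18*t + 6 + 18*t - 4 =0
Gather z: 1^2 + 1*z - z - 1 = 0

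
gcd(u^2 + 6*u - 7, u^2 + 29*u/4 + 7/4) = u + 7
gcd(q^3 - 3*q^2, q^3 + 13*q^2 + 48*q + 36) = 1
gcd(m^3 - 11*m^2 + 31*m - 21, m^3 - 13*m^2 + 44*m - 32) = m - 1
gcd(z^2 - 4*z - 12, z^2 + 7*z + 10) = z + 2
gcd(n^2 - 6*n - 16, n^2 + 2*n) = n + 2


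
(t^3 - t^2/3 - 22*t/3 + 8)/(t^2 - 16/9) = 3*(t^2 + t - 6)/(3*t + 4)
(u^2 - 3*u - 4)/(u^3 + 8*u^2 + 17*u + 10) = (u - 4)/(u^2 + 7*u + 10)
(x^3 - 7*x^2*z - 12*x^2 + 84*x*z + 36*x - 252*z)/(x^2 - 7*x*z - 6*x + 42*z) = x - 6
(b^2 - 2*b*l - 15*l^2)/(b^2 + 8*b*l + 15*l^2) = (b - 5*l)/(b + 5*l)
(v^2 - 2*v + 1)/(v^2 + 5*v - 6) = (v - 1)/(v + 6)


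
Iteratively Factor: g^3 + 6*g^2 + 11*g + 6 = (g + 1)*(g^2 + 5*g + 6) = (g + 1)*(g + 3)*(g + 2)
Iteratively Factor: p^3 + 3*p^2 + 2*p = (p)*(p^2 + 3*p + 2) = p*(p + 2)*(p + 1)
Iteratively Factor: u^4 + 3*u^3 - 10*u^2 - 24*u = (u + 2)*(u^3 + u^2 - 12*u) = u*(u + 2)*(u^2 + u - 12) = u*(u + 2)*(u + 4)*(u - 3)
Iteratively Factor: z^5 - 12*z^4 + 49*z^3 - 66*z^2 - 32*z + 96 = (z - 4)*(z^4 - 8*z^3 + 17*z^2 + 2*z - 24) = (z - 4)*(z - 3)*(z^3 - 5*z^2 + 2*z + 8) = (z - 4)*(z - 3)*(z + 1)*(z^2 - 6*z + 8) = (z - 4)^2*(z - 3)*(z + 1)*(z - 2)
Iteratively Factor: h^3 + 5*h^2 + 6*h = (h + 2)*(h^2 + 3*h) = (h + 2)*(h + 3)*(h)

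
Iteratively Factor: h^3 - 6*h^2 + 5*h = (h - 5)*(h^2 - h) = (h - 5)*(h - 1)*(h)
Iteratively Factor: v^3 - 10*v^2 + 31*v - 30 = (v - 5)*(v^2 - 5*v + 6) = (v - 5)*(v - 3)*(v - 2)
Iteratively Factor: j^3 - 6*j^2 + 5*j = (j)*(j^2 - 6*j + 5) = j*(j - 1)*(j - 5)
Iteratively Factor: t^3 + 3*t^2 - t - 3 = (t - 1)*(t^2 + 4*t + 3) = (t - 1)*(t + 3)*(t + 1)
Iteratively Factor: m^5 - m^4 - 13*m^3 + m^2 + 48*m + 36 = (m - 3)*(m^4 + 2*m^3 - 7*m^2 - 20*m - 12) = (m - 3)*(m + 2)*(m^3 - 7*m - 6) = (m - 3)*(m + 1)*(m + 2)*(m^2 - m - 6) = (m - 3)*(m + 1)*(m + 2)^2*(m - 3)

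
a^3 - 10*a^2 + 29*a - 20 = (a - 5)*(a - 4)*(a - 1)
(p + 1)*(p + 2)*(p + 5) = p^3 + 8*p^2 + 17*p + 10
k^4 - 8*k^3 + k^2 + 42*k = k*(k - 7)*(k - 3)*(k + 2)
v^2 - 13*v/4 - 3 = (v - 4)*(v + 3/4)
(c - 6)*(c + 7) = c^2 + c - 42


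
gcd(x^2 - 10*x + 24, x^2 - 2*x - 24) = x - 6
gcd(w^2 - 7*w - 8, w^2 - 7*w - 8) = w^2 - 7*w - 8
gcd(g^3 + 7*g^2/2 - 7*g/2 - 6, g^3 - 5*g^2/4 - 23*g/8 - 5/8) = g + 1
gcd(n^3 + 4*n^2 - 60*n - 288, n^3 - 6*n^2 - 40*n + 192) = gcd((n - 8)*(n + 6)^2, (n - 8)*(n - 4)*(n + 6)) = n^2 - 2*n - 48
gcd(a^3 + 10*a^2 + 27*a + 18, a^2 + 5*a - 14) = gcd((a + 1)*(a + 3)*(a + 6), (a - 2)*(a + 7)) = 1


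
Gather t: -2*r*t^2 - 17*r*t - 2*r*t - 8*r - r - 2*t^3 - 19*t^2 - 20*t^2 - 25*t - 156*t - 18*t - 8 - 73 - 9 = -9*r - 2*t^3 + t^2*(-2*r - 39) + t*(-19*r - 199) - 90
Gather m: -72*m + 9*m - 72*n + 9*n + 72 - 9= -63*m - 63*n + 63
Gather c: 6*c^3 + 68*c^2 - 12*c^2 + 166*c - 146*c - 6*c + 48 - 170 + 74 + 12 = 6*c^3 + 56*c^2 + 14*c - 36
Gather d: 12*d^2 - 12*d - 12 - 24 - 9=12*d^2 - 12*d - 45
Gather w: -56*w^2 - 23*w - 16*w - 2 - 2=-56*w^2 - 39*w - 4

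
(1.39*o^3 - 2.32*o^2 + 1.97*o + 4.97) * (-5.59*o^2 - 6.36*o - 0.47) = -7.7701*o^5 + 4.1284*o^4 + 3.0896*o^3 - 39.2211*o^2 - 32.5351*o - 2.3359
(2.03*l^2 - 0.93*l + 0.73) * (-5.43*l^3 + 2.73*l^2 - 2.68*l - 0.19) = -11.0229*l^5 + 10.5918*l^4 - 11.9432*l^3 + 4.0996*l^2 - 1.7797*l - 0.1387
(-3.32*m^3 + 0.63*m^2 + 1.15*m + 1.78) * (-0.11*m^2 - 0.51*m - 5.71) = 0.3652*m^5 + 1.6239*m^4 + 18.5094*m^3 - 4.3796*m^2 - 7.4743*m - 10.1638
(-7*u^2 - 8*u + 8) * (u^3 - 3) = -7*u^5 - 8*u^4 + 8*u^3 + 21*u^2 + 24*u - 24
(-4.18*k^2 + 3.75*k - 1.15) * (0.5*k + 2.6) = -2.09*k^3 - 8.993*k^2 + 9.175*k - 2.99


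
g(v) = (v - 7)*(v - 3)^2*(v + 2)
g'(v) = (v - 7)*(v - 3)^2 + (v - 7)*(v + 2)*(2*v - 6) + (v - 3)^2*(v + 2) = 4*v^3 - 33*v^2 + 50*v + 39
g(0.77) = -85.82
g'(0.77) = 59.76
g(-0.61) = -137.85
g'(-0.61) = -4.69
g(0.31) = -111.83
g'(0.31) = 51.45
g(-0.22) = -133.25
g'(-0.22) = 26.36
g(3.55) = -5.79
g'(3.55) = -20.43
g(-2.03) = 6.85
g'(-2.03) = -231.95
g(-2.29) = 75.39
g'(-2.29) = -296.59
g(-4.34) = 1429.62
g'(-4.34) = -1126.56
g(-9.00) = 16128.00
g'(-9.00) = -6000.00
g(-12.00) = 42750.00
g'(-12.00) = -12225.00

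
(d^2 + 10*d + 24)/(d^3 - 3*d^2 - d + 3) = (d^2 + 10*d + 24)/(d^3 - 3*d^2 - d + 3)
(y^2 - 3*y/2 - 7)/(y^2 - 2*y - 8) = (y - 7/2)/(y - 4)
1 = 1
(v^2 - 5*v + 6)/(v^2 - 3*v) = (v - 2)/v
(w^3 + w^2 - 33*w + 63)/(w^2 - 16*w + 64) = (w^3 + w^2 - 33*w + 63)/(w^2 - 16*w + 64)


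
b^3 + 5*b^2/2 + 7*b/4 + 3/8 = (b + 1/2)^2*(b + 3/2)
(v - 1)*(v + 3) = v^2 + 2*v - 3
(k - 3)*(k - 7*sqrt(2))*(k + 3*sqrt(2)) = k^3 - 4*sqrt(2)*k^2 - 3*k^2 - 42*k + 12*sqrt(2)*k + 126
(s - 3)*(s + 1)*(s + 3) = s^3 + s^2 - 9*s - 9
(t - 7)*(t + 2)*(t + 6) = t^3 + t^2 - 44*t - 84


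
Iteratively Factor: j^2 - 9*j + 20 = (j - 5)*(j - 4)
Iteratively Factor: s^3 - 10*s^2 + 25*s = (s)*(s^2 - 10*s + 25) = s*(s - 5)*(s - 5)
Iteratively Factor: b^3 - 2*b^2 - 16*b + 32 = (b - 4)*(b^2 + 2*b - 8) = (b - 4)*(b + 4)*(b - 2)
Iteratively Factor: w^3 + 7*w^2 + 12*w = (w + 3)*(w^2 + 4*w) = (w + 3)*(w + 4)*(w)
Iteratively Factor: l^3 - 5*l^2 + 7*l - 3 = (l - 3)*(l^2 - 2*l + 1) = (l - 3)*(l - 1)*(l - 1)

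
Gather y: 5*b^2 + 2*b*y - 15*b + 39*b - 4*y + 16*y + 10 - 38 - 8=5*b^2 + 24*b + y*(2*b + 12) - 36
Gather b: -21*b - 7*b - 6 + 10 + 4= 8 - 28*b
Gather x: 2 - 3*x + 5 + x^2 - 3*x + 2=x^2 - 6*x + 9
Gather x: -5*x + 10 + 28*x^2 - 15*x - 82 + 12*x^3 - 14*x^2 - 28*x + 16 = 12*x^3 + 14*x^2 - 48*x - 56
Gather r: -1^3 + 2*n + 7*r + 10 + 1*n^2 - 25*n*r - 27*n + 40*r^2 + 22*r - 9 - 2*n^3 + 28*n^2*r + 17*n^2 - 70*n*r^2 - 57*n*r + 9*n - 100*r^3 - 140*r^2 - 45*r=-2*n^3 + 18*n^2 - 16*n - 100*r^3 + r^2*(-70*n - 100) + r*(28*n^2 - 82*n - 16)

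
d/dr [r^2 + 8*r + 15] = 2*r + 8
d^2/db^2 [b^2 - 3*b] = 2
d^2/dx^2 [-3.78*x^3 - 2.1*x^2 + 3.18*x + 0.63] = -22.68*x - 4.2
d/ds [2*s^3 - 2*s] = 6*s^2 - 2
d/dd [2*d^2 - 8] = 4*d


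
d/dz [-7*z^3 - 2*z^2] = z*(-21*z - 4)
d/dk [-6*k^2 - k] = -12*k - 1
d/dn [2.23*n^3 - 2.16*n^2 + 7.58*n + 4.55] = 6.69*n^2 - 4.32*n + 7.58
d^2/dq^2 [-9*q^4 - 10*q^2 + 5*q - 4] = -108*q^2 - 20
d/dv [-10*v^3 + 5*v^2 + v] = -30*v^2 + 10*v + 1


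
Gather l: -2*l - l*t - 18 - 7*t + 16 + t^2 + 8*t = l*(-t - 2) + t^2 + t - 2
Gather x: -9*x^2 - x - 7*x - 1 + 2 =-9*x^2 - 8*x + 1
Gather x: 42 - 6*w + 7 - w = 49 - 7*w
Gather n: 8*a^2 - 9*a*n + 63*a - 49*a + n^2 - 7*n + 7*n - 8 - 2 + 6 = 8*a^2 - 9*a*n + 14*a + n^2 - 4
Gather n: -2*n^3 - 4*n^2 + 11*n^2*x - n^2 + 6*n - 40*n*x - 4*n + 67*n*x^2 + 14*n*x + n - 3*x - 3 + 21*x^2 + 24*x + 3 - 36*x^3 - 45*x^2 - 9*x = -2*n^3 + n^2*(11*x - 5) + n*(67*x^2 - 26*x + 3) - 36*x^3 - 24*x^2 + 12*x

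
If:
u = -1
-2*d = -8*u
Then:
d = -4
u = -1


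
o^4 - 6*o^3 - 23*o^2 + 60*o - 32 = (o - 8)*(o - 1)^2*(o + 4)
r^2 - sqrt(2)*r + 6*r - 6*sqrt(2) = (r + 6)*(r - sqrt(2))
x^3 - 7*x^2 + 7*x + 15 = (x - 5)*(x - 3)*(x + 1)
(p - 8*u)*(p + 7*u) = p^2 - p*u - 56*u^2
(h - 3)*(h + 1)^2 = h^3 - h^2 - 5*h - 3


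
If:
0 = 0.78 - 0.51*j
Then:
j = 1.53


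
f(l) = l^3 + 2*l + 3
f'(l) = 3*l^2 + 2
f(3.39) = 48.74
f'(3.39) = 36.48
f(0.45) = 3.99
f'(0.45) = 2.61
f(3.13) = 39.92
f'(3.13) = 31.39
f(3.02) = 36.58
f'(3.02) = 29.36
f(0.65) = 4.57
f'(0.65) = 3.27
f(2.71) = 28.32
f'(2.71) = 24.03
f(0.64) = 4.54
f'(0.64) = 3.23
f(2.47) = 23.01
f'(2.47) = 20.30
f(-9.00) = -744.00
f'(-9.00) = 245.00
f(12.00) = 1755.00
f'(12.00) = 434.00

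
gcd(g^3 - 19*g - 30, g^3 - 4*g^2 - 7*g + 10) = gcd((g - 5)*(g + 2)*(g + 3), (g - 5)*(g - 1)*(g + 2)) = g^2 - 3*g - 10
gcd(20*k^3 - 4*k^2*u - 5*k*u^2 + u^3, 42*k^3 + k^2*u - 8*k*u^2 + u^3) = 2*k + u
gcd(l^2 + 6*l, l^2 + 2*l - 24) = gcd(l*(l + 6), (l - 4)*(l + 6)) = l + 6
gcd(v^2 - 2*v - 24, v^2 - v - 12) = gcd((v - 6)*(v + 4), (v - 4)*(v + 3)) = 1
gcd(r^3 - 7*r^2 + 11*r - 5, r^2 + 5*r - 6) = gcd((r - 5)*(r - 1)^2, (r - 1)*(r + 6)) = r - 1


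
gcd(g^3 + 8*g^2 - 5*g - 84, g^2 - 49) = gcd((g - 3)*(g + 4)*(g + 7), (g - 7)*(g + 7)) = g + 7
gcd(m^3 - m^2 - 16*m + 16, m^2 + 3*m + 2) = 1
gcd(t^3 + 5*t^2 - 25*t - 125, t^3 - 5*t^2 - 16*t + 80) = t - 5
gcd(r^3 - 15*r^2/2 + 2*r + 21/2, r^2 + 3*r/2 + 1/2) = r + 1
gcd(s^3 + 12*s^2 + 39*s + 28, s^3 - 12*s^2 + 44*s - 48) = 1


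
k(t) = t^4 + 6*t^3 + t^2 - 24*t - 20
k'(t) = 4*t^3 + 18*t^2 + 2*t - 24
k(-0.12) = -17.12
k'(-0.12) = -23.99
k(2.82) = 118.07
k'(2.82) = 214.49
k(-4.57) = -25.92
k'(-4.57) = -38.99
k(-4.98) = -1.66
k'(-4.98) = -81.58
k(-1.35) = 2.78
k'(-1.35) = -3.74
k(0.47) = -30.39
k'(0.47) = -18.67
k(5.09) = 1346.21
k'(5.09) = 980.01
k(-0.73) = -4.00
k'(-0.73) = -17.42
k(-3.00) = -20.00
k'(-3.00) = 24.00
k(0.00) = -20.00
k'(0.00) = -24.00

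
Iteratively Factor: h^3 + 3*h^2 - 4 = (h + 2)*(h^2 + h - 2) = (h + 2)^2*(h - 1)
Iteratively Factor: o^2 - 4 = (o - 2)*(o + 2)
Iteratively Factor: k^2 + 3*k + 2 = (k + 1)*(k + 2)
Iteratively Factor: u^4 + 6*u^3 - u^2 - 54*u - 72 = (u - 3)*(u^3 + 9*u^2 + 26*u + 24) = (u - 3)*(u + 2)*(u^2 + 7*u + 12) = (u - 3)*(u + 2)*(u + 3)*(u + 4)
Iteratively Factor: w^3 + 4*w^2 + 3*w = (w)*(w^2 + 4*w + 3) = w*(w + 1)*(w + 3)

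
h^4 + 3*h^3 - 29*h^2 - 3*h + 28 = (h - 4)*(h - 1)*(h + 1)*(h + 7)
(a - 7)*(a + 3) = a^2 - 4*a - 21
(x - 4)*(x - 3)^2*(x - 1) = x^4 - 11*x^3 + 43*x^2 - 69*x + 36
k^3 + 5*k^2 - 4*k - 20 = (k - 2)*(k + 2)*(k + 5)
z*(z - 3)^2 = z^3 - 6*z^2 + 9*z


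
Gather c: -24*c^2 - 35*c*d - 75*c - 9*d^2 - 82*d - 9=-24*c^2 + c*(-35*d - 75) - 9*d^2 - 82*d - 9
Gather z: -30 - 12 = -42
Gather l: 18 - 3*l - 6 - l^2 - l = -l^2 - 4*l + 12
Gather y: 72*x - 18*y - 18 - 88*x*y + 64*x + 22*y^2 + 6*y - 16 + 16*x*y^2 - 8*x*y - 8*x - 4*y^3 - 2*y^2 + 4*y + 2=128*x - 4*y^3 + y^2*(16*x + 20) + y*(-96*x - 8) - 32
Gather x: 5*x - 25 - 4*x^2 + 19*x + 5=-4*x^2 + 24*x - 20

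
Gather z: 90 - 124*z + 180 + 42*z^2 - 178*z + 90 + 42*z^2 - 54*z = 84*z^2 - 356*z + 360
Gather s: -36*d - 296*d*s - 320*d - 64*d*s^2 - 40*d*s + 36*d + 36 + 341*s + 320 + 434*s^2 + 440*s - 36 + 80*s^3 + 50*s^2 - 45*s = -320*d + 80*s^3 + s^2*(484 - 64*d) + s*(736 - 336*d) + 320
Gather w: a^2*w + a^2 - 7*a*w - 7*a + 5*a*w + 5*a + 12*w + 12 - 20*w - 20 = a^2 - 2*a + w*(a^2 - 2*a - 8) - 8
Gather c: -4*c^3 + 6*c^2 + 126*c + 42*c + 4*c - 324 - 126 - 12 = -4*c^3 + 6*c^2 + 172*c - 462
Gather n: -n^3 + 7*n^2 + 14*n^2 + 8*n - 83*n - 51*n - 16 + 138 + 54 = -n^3 + 21*n^2 - 126*n + 176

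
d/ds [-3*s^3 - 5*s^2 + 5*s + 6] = -9*s^2 - 10*s + 5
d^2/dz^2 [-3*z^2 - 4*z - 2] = -6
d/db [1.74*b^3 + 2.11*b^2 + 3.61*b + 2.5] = 5.22*b^2 + 4.22*b + 3.61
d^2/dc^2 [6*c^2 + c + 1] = 12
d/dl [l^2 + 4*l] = 2*l + 4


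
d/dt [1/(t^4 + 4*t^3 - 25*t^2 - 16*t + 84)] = 2*(-2*t^3 - 6*t^2 + 25*t + 8)/(t^4 + 4*t^3 - 25*t^2 - 16*t + 84)^2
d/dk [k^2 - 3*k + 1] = 2*k - 3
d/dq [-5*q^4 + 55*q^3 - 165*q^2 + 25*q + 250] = -20*q^3 + 165*q^2 - 330*q + 25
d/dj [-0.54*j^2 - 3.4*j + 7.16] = -1.08*j - 3.4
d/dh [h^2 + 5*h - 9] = 2*h + 5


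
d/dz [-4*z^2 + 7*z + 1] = 7 - 8*z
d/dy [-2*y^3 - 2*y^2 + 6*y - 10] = -6*y^2 - 4*y + 6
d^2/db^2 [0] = 0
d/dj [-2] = 0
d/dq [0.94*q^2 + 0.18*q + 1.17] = 1.88*q + 0.18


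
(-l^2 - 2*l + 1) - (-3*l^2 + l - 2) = 2*l^2 - 3*l + 3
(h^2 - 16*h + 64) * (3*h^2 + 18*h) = 3*h^4 - 30*h^3 - 96*h^2 + 1152*h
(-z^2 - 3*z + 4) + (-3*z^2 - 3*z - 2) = -4*z^2 - 6*z + 2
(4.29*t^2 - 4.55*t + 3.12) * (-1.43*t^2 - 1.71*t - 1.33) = -6.1347*t^4 - 0.829400000000001*t^3 - 2.3868*t^2 + 0.716299999999999*t - 4.1496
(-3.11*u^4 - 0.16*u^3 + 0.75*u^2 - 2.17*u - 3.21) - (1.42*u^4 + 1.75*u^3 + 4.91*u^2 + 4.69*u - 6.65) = -4.53*u^4 - 1.91*u^3 - 4.16*u^2 - 6.86*u + 3.44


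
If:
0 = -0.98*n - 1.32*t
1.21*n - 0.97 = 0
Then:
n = 0.80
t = -0.60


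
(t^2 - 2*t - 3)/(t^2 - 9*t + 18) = (t + 1)/(t - 6)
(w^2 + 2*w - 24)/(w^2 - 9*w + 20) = (w + 6)/(w - 5)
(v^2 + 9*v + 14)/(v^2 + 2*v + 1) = (v^2 + 9*v + 14)/(v^2 + 2*v + 1)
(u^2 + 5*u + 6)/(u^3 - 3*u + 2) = (u + 3)/(u^2 - 2*u + 1)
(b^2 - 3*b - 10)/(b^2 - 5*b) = (b + 2)/b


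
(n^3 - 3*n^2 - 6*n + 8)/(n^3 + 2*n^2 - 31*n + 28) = (n + 2)/(n + 7)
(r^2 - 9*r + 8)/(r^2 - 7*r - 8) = (r - 1)/(r + 1)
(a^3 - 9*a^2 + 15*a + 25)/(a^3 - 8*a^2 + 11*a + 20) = (a - 5)/(a - 4)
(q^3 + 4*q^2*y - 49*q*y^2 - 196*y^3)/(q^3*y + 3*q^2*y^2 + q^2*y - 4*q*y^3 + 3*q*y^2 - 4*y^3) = (-q^2 + 49*y^2)/(y*(-q^2 + q*y - q + y))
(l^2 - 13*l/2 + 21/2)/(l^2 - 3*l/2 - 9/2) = (2*l - 7)/(2*l + 3)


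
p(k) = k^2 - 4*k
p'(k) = 2*k - 4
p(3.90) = -0.39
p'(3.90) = 3.80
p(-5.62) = 54.06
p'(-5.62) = -15.24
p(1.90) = -3.99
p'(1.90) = -0.20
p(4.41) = 1.81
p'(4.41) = 4.82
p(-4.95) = 44.30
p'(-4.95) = -13.90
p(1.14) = -3.26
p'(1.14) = -1.72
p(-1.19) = 6.18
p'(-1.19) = -6.38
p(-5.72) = 55.60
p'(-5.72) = -15.44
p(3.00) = -3.00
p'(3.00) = 2.00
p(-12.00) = 192.00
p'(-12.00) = -28.00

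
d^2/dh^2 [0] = 0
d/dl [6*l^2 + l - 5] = 12*l + 1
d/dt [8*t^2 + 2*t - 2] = 16*t + 2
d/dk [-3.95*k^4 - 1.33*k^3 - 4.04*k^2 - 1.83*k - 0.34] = -15.8*k^3 - 3.99*k^2 - 8.08*k - 1.83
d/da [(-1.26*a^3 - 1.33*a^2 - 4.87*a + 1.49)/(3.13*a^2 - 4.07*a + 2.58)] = (-3.9438*a^4 + 10.2564*a^3 + 10.9038*a^2 - 16.1902*a - 6.5003)/(9.7969*a^4 - 25.4782*a^3 + 32.7157*a^2 - 21.0012*a + 6.6564)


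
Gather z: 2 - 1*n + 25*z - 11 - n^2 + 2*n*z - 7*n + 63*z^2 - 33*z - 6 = -n^2 - 8*n + 63*z^2 + z*(2*n - 8) - 15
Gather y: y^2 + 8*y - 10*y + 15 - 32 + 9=y^2 - 2*y - 8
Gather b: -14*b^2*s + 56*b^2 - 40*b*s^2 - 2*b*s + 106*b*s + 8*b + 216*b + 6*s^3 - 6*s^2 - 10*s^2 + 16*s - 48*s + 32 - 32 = b^2*(56 - 14*s) + b*(-40*s^2 + 104*s + 224) + 6*s^3 - 16*s^2 - 32*s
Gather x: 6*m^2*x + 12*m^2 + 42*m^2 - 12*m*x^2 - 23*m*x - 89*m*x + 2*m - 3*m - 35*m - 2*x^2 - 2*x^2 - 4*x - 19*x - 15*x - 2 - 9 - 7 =54*m^2 - 36*m + x^2*(-12*m - 4) + x*(6*m^2 - 112*m - 38) - 18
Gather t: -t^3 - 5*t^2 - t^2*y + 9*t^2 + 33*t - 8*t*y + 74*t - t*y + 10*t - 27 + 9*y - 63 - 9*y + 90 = -t^3 + t^2*(4 - y) + t*(117 - 9*y)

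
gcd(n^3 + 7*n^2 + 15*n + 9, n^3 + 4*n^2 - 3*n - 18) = n^2 + 6*n + 9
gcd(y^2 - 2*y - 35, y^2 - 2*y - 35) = y^2 - 2*y - 35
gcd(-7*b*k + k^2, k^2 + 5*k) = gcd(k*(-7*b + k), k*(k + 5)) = k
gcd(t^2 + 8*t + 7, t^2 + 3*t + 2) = t + 1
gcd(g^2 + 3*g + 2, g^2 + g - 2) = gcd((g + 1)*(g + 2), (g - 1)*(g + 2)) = g + 2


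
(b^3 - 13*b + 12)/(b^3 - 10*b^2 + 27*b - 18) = (b + 4)/(b - 6)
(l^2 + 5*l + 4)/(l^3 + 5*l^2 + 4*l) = 1/l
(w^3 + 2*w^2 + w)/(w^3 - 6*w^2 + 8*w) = (w^2 + 2*w + 1)/(w^2 - 6*w + 8)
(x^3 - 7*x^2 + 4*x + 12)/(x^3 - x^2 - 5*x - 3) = (x^2 - 8*x + 12)/(x^2 - 2*x - 3)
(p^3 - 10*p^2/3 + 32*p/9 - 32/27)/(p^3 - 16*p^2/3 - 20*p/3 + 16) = (p^2 - 2*p + 8/9)/(p^2 - 4*p - 12)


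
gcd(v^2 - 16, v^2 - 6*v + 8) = v - 4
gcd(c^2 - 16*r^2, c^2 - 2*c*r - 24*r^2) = c + 4*r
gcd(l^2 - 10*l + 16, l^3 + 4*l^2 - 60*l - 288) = l - 8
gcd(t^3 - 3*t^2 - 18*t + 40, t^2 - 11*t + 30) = t - 5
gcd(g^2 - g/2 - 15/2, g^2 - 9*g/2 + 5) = 1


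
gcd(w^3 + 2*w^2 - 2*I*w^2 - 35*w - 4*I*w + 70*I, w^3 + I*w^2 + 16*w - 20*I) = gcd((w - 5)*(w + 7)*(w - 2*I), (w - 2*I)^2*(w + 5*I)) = w - 2*I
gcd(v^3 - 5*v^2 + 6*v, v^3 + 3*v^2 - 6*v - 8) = v - 2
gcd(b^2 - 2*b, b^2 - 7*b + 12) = 1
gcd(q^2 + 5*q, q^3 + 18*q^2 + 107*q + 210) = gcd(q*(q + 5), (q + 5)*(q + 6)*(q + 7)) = q + 5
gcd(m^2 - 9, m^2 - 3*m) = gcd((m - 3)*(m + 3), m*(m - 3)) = m - 3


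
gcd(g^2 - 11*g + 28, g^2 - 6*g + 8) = g - 4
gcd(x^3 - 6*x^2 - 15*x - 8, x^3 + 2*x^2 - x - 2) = x + 1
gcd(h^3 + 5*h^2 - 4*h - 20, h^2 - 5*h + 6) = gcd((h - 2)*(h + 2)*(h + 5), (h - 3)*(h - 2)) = h - 2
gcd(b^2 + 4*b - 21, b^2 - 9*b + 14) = 1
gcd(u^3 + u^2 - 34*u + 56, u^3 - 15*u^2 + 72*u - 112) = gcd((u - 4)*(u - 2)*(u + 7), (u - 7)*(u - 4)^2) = u - 4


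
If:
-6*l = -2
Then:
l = 1/3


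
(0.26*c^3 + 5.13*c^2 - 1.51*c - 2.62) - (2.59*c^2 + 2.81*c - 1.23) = 0.26*c^3 + 2.54*c^2 - 4.32*c - 1.39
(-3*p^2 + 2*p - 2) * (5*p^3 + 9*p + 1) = -15*p^5 + 10*p^4 - 37*p^3 + 15*p^2 - 16*p - 2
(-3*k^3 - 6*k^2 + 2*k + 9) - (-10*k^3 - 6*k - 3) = 7*k^3 - 6*k^2 + 8*k + 12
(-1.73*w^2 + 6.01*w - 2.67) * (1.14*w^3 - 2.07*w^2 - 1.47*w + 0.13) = -1.9722*w^5 + 10.4325*w^4 - 12.9414*w^3 - 3.5327*w^2 + 4.7062*w - 0.3471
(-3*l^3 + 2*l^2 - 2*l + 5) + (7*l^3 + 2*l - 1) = 4*l^3 + 2*l^2 + 4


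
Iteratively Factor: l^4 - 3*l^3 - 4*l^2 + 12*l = (l)*(l^3 - 3*l^2 - 4*l + 12) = l*(l + 2)*(l^2 - 5*l + 6) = l*(l - 2)*(l + 2)*(l - 3)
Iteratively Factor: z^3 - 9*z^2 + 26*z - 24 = (z - 4)*(z^2 - 5*z + 6) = (z - 4)*(z - 2)*(z - 3)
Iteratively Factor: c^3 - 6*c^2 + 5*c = (c)*(c^2 - 6*c + 5) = c*(c - 5)*(c - 1)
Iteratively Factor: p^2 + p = (p)*(p + 1)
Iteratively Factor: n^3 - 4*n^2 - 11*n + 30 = (n - 5)*(n^2 + n - 6) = (n - 5)*(n + 3)*(n - 2)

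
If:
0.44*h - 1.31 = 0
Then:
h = 2.98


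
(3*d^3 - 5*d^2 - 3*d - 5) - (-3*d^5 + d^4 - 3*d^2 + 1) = 3*d^5 - d^4 + 3*d^3 - 2*d^2 - 3*d - 6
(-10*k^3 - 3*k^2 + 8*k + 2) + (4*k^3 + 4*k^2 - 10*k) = -6*k^3 + k^2 - 2*k + 2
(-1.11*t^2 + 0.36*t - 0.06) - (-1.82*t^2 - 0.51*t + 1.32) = 0.71*t^2 + 0.87*t - 1.38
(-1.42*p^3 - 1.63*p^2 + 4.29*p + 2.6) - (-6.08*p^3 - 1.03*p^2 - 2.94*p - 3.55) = 4.66*p^3 - 0.6*p^2 + 7.23*p + 6.15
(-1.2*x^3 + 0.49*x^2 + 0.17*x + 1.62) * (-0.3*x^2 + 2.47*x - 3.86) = 0.36*x^5 - 3.111*x^4 + 5.7913*x^3 - 1.9575*x^2 + 3.3452*x - 6.2532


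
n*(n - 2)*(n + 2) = n^3 - 4*n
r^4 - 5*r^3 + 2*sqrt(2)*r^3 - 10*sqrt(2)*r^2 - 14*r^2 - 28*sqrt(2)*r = r*(r - 7)*(r + 2)*(r + 2*sqrt(2))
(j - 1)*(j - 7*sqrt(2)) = j^2 - 7*sqrt(2)*j - j + 7*sqrt(2)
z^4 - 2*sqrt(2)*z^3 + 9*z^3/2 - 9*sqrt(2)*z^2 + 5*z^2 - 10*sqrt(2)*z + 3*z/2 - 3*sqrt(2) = (z + 1/2)*(z + 1)*(z + 3)*(z - 2*sqrt(2))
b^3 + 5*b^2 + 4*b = b*(b + 1)*(b + 4)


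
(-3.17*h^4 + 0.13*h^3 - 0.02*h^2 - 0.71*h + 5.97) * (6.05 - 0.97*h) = 3.0749*h^5 - 19.3046*h^4 + 0.8059*h^3 + 0.5677*h^2 - 10.0864*h + 36.1185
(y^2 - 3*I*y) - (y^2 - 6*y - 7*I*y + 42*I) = 6*y + 4*I*y - 42*I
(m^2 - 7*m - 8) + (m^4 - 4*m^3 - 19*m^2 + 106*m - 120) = m^4 - 4*m^3 - 18*m^2 + 99*m - 128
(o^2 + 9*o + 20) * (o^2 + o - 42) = o^4 + 10*o^3 - 13*o^2 - 358*o - 840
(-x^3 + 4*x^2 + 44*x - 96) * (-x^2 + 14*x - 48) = x^5 - 18*x^4 + 60*x^3 + 520*x^2 - 3456*x + 4608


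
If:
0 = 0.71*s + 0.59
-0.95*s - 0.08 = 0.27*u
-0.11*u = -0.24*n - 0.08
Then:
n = 0.87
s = -0.83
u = 2.63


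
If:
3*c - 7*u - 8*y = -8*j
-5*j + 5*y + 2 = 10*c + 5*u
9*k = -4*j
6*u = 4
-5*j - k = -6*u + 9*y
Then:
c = -34/65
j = 3222/3965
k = -1432/3965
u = 2/3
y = 394/11895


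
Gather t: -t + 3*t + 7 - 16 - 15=2*t - 24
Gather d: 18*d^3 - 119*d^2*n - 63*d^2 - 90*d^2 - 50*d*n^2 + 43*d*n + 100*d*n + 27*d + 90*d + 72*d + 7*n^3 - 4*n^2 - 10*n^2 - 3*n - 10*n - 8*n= 18*d^3 + d^2*(-119*n - 153) + d*(-50*n^2 + 143*n + 189) + 7*n^3 - 14*n^2 - 21*n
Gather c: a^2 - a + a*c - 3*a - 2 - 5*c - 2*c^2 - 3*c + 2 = a^2 - 4*a - 2*c^2 + c*(a - 8)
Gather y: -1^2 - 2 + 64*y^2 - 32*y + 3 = 64*y^2 - 32*y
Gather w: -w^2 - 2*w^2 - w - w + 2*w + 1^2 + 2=3 - 3*w^2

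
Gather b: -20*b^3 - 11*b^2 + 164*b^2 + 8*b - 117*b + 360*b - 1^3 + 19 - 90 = -20*b^3 + 153*b^2 + 251*b - 72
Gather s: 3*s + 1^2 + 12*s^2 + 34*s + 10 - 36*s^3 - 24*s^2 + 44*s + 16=-36*s^3 - 12*s^2 + 81*s + 27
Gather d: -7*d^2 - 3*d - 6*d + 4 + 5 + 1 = -7*d^2 - 9*d + 10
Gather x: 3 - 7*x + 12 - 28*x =15 - 35*x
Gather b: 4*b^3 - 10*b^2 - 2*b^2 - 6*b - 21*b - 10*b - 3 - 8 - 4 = 4*b^3 - 12*b^2 - 37*b - 15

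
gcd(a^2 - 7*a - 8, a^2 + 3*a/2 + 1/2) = a + 1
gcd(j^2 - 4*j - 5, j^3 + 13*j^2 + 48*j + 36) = j + 1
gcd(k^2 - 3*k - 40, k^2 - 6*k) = 1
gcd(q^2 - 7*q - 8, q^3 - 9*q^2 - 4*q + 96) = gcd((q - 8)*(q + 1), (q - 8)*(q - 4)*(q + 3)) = q - 8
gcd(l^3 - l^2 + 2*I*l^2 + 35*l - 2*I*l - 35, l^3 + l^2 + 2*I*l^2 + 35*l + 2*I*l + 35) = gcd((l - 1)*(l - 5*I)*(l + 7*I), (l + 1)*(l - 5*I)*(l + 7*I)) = l^2 + 2*I*l + 35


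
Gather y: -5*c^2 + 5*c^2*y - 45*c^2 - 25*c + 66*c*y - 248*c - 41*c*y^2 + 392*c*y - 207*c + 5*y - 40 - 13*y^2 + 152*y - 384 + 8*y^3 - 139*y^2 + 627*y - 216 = -50*c^2 - 480*c + 8*y^3 + y^2*(-41*c - 152) + y*(5*c^2 + 458*c + 784) - 640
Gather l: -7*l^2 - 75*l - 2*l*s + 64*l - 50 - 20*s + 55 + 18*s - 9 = -7*l^2 + l*(-2*s - 11) - 2*s - 4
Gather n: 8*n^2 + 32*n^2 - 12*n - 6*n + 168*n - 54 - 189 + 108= 40*n^2 + 150*n - 135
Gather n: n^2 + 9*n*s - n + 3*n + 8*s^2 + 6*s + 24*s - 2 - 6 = n^2 + n*(9*s + 2) + 8*s^2 + 30*s - 8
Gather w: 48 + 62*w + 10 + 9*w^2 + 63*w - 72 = 9*w^2 + 125*w - 14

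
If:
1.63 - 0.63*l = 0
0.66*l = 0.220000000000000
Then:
No Solution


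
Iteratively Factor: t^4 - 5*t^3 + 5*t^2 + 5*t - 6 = (t - 1)*(t^3 - 4*t^2 + t + 6) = (t - 1)*(t + 1)*(t^2 - 5*t + 6) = (t - 3)*(t - 1)*(t + 1)*(t - 2)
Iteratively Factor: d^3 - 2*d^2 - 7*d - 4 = (d + 1)*(d^2 - 3*d - 4) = (d - 4)*(d + 1)*(d + 1)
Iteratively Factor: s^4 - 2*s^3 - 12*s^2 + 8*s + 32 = (s + 2)*(s^3 - 4*s^2 - 4*s + 16) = (s - 4)*(s + 2)*(s^2 - 4) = (s - 4)*(s + 2)^2*(s - 2)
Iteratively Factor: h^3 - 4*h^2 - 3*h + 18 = (h + 2)*(h^2 - 6*h + 9) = (h - 3)*(h + 2)*(h - 3)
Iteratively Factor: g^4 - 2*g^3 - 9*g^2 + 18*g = (g)*(g^3 - 2*g^2 - 9*g + 18) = g*(g - 2)*(g^2 - 9) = g*(g - 2)*(g + 3)*(g - 3)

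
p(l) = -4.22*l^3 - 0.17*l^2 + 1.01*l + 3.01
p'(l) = -12.66*l^2 - 0.34*l + 1.01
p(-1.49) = 15.09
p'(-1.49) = -26.59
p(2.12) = -35.82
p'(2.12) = -56.61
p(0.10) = 3.11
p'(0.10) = 0.85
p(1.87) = -23.29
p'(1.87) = -43.90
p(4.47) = -372.78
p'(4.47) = -253.47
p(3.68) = -205.88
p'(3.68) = -171.69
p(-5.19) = 583.14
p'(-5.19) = -338.24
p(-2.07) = 37.62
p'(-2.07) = -52.53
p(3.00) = -109.43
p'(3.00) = -113.95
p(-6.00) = 902.35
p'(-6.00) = -452.71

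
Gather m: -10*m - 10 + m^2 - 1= m^2 - 10*m - 11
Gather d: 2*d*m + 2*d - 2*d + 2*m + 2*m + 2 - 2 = 2*d*m + 4*m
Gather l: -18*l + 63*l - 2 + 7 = 45*l + 5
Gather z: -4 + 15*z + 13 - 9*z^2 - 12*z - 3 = -9*z^2 + 3*z + 6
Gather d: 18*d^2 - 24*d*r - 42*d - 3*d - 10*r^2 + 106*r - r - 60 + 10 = 18*d^2 + d*(-24*r - 45) - 10*r^2 + 105*r - 50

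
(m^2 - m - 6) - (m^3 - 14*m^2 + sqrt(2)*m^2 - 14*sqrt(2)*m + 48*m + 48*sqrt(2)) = -m^3 - sqrt(2)*m^2 + 15*m^2 - 49*m + 14*sqrt(2)*m - 48*sqrt(2) - 6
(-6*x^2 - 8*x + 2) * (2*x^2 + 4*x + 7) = -12*x^4 - 40*x^3 - 70*x^2 - 48*x + 14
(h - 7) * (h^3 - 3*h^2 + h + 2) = h^4 - 10*h^3 + 22*h^2 - 5*h - 14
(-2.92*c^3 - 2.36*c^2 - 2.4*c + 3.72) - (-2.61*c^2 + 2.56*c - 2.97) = -2.92*c^3 + 0.25*c^2 - 4.96*c + 6.69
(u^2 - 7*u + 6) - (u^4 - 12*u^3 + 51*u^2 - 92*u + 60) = -u^4 + 12*u^3 - 50*u^2 + 85*u - 54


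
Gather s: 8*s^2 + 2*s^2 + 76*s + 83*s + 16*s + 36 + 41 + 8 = 10*s^2 + 175*s + 85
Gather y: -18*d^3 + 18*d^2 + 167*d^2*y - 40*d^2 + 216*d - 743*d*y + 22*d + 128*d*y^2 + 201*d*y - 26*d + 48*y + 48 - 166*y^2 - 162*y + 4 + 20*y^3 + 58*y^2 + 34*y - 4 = -18*d^3 - 22*d^2 + 212*d + 20*y^3 + y^2*(128*d - 108) + y*(167*d^2 - 542*d - 80) + 48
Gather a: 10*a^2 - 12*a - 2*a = 10*a^2 - 14*a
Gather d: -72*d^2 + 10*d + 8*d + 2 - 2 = -72*d^2 + 18*d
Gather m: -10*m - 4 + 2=-10*m - 2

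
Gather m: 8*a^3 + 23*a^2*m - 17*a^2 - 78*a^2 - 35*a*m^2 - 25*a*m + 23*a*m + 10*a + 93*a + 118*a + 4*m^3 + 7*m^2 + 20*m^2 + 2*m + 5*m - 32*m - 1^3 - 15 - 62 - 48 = 8*a^3 - 95*a^2 + 221*a + 4*m^3 + m^2*(27 - 35*a) + m*(23*a^2 - 2*a - 25) - 126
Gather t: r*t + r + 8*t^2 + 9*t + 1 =r + 8*t^2 + t*(r + 9) + 1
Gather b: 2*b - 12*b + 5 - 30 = -10*b - 25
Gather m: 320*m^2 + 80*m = 320*m^2 + 80*m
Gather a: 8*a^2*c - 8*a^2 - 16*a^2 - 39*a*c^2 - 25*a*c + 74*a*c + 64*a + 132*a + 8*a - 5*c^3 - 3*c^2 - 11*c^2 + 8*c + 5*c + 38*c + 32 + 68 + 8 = a^2*(8*c - 24) + a*(-39*c^2 + 49*c + 204) - 5*c^3 - 14*c^2 + 51*c + 108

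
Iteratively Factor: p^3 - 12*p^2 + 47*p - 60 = (p - 4)*(p^2 - 8*p + 15) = (p - 5)*(p - 4)*(p - 3)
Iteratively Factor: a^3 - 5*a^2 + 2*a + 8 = (a - 4)*(a^2 - a - 2) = (a - 4)*(a + 1)*(a - 2)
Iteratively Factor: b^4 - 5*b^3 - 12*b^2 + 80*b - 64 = (b - 4)*(b^3 - b^2 - 16*b + 16) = (b - 4)*(b + 4)*(b^2 - 5*b + 4) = (b - 4)*(b - 1)*(b + 4)*(b - 4)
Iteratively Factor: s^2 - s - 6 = (s + 2)*(s - 3)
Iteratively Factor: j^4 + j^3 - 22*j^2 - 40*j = (j + 4)*(j^3 - 3*j^2 - 10*j) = (j - 5)*(j + 4)*(j^2 + 2*j) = (j - 5)*(j + 2)*(j + 4)*(j)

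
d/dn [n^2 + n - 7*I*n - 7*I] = 2*n + 1 - 7*I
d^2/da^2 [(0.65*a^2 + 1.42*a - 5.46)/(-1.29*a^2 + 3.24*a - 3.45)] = (-1.77635683940025e-15*a^4 - 10.159524*a^3 + 71.872866*a^2 - 99.005436*a + 18.815562)/(2.146689*a^6 - 16.175052*a^5 + 57.849147*a^4 - 120.529944*a^3 + 154.712835*a^2 - 115.6923*a + 41.063625)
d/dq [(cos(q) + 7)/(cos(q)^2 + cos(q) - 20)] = (cos(q)^2 + 14*cos(q) + 27)*sin(q)/(cos(q)^2 + cos(q) - 20)^2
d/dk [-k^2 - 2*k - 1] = -2*k - 2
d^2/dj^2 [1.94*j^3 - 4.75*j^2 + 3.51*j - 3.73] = 11.64*j - 9.5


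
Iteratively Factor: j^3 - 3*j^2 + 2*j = (j)*(j^2 - 3*j + 2) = j*(j - 1)*(j - 2)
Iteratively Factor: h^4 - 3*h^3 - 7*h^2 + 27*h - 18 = (h - 2)*(h^3 - h^2 - 9*h + 9) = (h - 3)*(h - 2)*(h^2 + 2*h - 3) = (h - 3)*(h - 2)*(h - 1)*(h + 3)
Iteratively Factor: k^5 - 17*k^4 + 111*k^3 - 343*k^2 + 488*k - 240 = (k - 4)*(k^4 - 13*k^3 + 59*k^2 - 107*k + 60) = (k - 4)^2*(k^3 - 9*k^2 + 23*k - 15) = (k - 4)^2*(k - 3)*(k^2 - 6*k + 5) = (k - 4)^2*(k - 3)*(k - 1)*(k - 5)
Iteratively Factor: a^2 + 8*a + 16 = (a + 4)*(a + 4)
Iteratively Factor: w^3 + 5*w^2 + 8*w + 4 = (w + 2)*(w^2 + 3*w + 2) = (w + 2)^2*(w + 1)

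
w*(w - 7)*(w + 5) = w^3 - 2*w^2 - 35*w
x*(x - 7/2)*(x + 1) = x^3 - 5*x^2/2 - 7*x/2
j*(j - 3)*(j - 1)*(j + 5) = j^4 + j^3 - 17*j^2 + 15*j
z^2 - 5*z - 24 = (z - 8)*(z + 3)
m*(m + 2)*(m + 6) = m^3 + 8*m^2 + 12*m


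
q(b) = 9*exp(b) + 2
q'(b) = 9*exp(b)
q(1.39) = 38.13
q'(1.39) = 36.13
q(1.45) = 40.37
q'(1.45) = 38.37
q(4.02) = 503.31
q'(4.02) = 501.31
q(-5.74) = 2.03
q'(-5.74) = 0.03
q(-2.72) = 2.59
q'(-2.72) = 0.59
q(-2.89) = 2.50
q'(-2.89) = 0.50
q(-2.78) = 2.56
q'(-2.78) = 0.56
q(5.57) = 2363.91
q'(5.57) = 2361.91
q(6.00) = 3632.86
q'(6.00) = 3630.86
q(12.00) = 1464795.12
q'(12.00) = 1464793.12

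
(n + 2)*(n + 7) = n^2 + 9*n + 14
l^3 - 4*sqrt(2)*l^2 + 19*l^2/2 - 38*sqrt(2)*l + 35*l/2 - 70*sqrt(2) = (l + 5/2)*(l + 7)*(l - 4*sqrt(2))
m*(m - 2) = m^2 - 2*m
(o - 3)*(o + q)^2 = o^3 + 2*o^2*q - 3*o^2 + o*q^2 - 6*o*q - 3*q^2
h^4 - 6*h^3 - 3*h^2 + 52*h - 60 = (h - 5)*(h - 2)^2*(h + 3)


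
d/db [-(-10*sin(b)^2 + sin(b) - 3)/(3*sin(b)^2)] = (sin(b) - 6)*cos(b)/(3*sin(b)^3)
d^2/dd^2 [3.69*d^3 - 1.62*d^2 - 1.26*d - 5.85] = 22.14*d - 3.24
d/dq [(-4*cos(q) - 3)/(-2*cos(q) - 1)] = 2*sin(q)/(2*cos(q) + 1)^2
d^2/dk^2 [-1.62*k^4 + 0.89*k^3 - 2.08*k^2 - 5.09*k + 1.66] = -19.44*k^2 + 5.34*k - 4.16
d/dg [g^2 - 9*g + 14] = 2*g - 9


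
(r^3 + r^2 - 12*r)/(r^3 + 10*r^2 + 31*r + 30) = r*(r^2 + r - 12)/(r^3 + 10*r^2 + 31*r + 30)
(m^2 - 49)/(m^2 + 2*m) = (m^2 - 49)/(m*(m + 2))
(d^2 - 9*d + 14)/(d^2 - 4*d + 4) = (d - 7)/(d - 2)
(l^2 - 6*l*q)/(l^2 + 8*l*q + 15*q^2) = l*(l - 6*q)/(l^2 + 8*l*q + 15*q^2)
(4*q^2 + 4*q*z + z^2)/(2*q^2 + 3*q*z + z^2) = (2*q + z)/(q + z)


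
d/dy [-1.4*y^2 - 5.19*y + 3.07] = -2.8*y - 5.19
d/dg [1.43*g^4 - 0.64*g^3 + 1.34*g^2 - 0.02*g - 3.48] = 5.72*g^3 - 1.92*g^2 + 2.68*g - 0.02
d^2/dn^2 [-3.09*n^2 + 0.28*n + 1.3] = -6.18000000000000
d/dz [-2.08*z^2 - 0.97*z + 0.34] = -4.16*z - 0.97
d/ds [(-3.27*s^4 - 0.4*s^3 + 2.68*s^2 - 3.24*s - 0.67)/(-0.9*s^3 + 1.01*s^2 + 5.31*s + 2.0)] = (2.943*s^6 - 6.6054*s^5 - 50.0831*s^4 - 36.24*s^3 + 13.2942*s^2 + 12.0734*s - 2.9223)/(0.81*s^6 - 1.818*s^5 - 8.5379*s^4 + 7.1262*s^3 + 32.2361*s^2 + 21.24*s + 4.0)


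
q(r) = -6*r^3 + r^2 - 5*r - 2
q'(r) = -18*r^2 + 2*r - 5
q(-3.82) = 366.15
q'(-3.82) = -275.30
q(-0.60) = 2.66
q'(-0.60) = -12.68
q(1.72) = -38.17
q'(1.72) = -54.81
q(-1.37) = 22.16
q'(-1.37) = -41.52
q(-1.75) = 41.97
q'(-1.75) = -63.62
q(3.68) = -305.87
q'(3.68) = -241.40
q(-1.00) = 10.00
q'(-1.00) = -25.00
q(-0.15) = -1.21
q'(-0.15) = -5.70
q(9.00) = -4340.00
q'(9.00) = -1445.00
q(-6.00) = 1360.00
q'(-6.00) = -665.00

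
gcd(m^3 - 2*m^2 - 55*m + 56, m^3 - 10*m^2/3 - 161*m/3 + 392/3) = m^2 - m - 56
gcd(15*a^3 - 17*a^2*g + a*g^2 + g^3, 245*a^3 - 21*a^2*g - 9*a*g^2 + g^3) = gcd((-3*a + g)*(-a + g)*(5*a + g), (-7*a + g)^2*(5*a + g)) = 5*a + g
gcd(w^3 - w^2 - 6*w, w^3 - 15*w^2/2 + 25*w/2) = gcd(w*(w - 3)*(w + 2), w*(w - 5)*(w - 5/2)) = w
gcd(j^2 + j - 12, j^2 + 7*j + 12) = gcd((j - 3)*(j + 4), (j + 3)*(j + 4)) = j + 4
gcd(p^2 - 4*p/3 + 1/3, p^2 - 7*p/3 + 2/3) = p - 1/3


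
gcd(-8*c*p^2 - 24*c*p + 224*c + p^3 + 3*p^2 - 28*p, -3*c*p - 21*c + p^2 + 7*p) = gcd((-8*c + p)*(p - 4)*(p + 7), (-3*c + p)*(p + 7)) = p + 7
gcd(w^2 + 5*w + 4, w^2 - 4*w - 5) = w + 1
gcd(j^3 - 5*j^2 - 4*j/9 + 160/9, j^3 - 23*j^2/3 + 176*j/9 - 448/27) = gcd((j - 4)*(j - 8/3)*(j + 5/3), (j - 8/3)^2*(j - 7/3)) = j - 8/3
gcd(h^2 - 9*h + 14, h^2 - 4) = h - 2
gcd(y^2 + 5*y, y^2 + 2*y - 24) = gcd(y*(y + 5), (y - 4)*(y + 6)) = 1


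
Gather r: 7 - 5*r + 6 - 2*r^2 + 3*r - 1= -2*r^2 - 2*r + 12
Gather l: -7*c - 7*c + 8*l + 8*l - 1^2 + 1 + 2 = -14*c + 16*l + 2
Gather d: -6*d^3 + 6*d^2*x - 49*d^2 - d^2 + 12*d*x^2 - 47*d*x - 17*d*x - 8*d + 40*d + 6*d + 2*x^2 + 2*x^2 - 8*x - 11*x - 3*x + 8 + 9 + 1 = -6*d^3 + d^2*(6*x - 50) + d*(12*x^2 - 64*x + 38) + 4*x^2 - 22*x + 18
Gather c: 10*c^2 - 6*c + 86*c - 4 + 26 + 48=10*c^2 + 80*c + 70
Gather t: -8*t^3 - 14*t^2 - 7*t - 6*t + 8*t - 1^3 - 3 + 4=-8*t^3 - 14*t^2 - 5*t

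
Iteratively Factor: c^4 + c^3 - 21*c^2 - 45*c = (c - 5)*(c^3 + 6*c^2 + 9*c) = c*(c - 5)*(c^2 + 6*c + 9) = c*(c - 5)*(c + 3)*(c + 3)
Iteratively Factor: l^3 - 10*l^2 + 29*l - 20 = (l - 1)*(l^2 - 9*l + 20) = (l - 5)*(l - 1)*(l - 4)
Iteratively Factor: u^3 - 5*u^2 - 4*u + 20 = (u - 2)*(u^2 - 3*u - 10) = (u - 5)*(u - 2)*(u + 2)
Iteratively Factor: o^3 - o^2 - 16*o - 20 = (o + 2)*(o^2 - 3*o - 10) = (o + 2)^2*(o - 5)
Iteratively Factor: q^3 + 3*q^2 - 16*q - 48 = (q + 3)*(q^2 - 16) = (q + 3)*(q + 4)*(q - 4)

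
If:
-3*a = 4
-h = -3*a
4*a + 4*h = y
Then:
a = -4/3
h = -4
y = -64/3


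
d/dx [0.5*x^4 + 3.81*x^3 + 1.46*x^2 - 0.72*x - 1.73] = 2.0*x^3 + 11.43*x^2 + 2.92*x - 0.72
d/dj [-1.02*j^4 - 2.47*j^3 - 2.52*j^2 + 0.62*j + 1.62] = -4.08*j^3 - 7.41*j^2 - 5.04*j + 0.62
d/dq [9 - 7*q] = -7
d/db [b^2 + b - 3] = 2*b + 1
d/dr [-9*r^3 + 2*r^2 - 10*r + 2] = -27*r^2 + 4*r - 10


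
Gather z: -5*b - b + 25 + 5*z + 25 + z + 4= -6*b + 6*z + 54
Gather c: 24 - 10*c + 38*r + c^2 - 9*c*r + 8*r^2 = c^2 + c*(-9*r - 10) + 8*r^2 + 38*r + 24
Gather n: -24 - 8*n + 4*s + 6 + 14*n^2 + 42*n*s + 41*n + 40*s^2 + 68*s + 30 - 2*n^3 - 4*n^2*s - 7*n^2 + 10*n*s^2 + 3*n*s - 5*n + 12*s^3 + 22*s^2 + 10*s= -2*n^3 + n^2*(7 - 4*s) + n*(10*s^2 + 45*s + 28) + 12*s^3 + 62*s^2 + 82*s + 12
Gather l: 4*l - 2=4*l - 2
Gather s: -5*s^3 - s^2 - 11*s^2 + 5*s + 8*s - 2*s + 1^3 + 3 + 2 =-5*s^3 - 12*s^2 + 11*s + 6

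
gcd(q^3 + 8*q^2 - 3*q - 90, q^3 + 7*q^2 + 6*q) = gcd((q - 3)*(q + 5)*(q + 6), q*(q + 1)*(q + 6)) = q + 6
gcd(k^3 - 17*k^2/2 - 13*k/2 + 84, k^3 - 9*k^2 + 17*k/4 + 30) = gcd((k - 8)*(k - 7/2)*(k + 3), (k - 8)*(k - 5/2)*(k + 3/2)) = k - 8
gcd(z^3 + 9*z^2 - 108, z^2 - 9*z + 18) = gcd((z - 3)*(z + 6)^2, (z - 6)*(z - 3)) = z - 3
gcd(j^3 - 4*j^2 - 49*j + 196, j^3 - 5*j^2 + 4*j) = j - 4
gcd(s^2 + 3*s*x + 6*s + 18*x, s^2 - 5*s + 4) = 1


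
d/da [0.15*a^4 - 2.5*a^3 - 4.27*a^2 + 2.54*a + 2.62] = 0.6*a^3 - 7.5*a^2 - 8.54*a + 2.54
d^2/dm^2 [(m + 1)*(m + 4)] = 2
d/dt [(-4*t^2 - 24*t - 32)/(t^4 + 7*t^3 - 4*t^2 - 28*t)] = 4*(2*t^3 + 17*t^2 + 40*t - 56)/(t^2*(t^4 + 10*t^3 - 3*t^2 - 140*t + 196))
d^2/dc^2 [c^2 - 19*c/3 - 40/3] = 2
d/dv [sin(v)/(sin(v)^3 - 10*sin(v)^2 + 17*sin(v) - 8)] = 2*(4*sin(v) + cos(v)^2 + 3)*cos(v)/((sin(v) - 8)^2*(sin(v) - 1)^3)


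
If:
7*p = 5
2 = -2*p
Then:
No Solution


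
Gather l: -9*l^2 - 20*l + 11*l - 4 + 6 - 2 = -9*l^2 - 9*l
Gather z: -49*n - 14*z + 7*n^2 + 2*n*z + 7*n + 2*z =7*n^2 - 42*n + z*(2*n - 12)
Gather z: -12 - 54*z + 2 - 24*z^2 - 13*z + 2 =-24*z^2 - 67*z - 8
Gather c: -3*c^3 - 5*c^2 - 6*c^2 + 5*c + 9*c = -3*c^3 - 11*c^2 + 14*c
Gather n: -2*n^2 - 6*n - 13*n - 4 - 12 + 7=-2*n^2 - 19*n - 9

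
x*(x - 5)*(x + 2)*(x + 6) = x^4 + 3*x^3 - 28*x^2 - 60*x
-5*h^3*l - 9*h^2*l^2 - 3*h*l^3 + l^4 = l*(-5*h + l)*(h + l)^2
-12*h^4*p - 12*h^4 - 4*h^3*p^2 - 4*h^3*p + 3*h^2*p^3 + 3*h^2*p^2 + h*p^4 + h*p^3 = (-2*h + p)*(2*h + p)*(3*h + p)*(h*p + h)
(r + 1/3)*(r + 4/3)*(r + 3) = r^3 + 14*r^2/3 + 49*r/9 + 4/3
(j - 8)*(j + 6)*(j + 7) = j^3 + 5*j^2 - 62*j - 336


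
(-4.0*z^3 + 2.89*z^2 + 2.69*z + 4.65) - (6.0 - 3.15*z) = -4.0*z^3 + 2.89*z^2 + 5.84*z - 1.35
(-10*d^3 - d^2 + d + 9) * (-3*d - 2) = 30*d^4 + 23*d^3 - d^2 - 29*d - 18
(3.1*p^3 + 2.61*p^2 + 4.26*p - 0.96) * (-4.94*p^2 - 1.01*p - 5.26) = -15.314*p^5 - 16.0244*p^4 - 39.9865*p^3 - 13.2888*p^2 - 21.438*p + 5.0496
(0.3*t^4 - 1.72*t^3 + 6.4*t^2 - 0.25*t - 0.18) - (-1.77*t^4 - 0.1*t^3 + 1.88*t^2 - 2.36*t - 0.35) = 2.07*t^4 - 1.62*t^3 + 4.52*t^2 + 2.11*t + 0.17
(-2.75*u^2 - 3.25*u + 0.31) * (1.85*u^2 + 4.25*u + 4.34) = -5.0875*u^4 - 17.7*u^3 - 25.174*u^2 - 12.7875*u + 1.3454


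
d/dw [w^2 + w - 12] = 2*w + 1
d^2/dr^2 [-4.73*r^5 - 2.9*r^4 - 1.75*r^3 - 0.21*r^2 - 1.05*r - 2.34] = -94.6*r^3 - 34.8*r^2 - 10.5*r - 0.42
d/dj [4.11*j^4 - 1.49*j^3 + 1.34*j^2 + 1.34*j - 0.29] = 16.44*j^3 - 4.47*j^2 + 2.68*j + 1.34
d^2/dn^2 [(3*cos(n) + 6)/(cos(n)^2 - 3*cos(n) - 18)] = -3*((cos(n)^2 - 1)^2 + 90*cos(n)^2 + 417*cos(n)/4 + 11*cos(3*n)/4 + 143)*cos(n)/((cos(n) - 6)^3*(cos(n) + 3)^3)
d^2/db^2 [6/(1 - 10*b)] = -1200/(10*b - 1)^3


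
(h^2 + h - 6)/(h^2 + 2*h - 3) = (h - 2)/(h - 1)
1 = 1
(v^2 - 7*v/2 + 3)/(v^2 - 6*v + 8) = (v - 3/2)/(v - 4)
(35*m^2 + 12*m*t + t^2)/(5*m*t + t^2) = (7*m + t)/t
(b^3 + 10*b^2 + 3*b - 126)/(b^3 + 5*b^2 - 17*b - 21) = (b + 6)/(b + 1)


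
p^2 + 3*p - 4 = (p - 1)*(p + 4)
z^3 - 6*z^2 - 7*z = z*(z - 7)*(z + 1)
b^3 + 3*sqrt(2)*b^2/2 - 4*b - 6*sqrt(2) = (b - 2)*(b + 2)*(b + 3*sqrt(2)/2)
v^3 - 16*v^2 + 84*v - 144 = (v - 6)^2*(v - 4)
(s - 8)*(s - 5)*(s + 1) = s^3 - 12*s^2 + 27*s + 40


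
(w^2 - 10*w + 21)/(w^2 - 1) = (w^2 - 10*w + 21)/(w^2 - 1)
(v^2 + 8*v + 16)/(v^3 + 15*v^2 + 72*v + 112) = 1/(v + 7)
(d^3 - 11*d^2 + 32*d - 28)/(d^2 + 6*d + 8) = (d^3 - 11*d^2 + 32*d - 28)/(d^2 + 6*d + 8)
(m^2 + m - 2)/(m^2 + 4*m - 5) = (m + 2)/(m + 5)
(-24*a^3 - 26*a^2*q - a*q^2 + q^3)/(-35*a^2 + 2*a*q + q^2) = (-24*a^3 - 26*a^2*q - a*q^2 + q^3)/(-35*a^2 + 2*a*q + q^2)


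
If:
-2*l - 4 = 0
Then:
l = -2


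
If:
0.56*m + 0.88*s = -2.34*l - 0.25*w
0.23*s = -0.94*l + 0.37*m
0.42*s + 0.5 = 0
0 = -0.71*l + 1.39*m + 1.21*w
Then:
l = 0.39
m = 0.26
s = -1.19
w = -0.07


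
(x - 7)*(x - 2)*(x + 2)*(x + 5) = x^4 - 2*x^3 - 39*x^2 + 8*x + 140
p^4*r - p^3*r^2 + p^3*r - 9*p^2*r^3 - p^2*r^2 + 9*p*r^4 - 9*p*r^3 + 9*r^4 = (p - 3*r)*(p - r)*(p + 3*r)*(p*r + r)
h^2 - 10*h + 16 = (h - 8)*(h - 2)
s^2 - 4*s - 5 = (s - 5)*(s + 1)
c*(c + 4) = c^2 + 4*c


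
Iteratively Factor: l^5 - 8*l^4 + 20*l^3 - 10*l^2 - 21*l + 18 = (l - 1)*(l^4 - 7*l^3 + 13*l^2 + 3*l - 18) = (l - 1)*(l + 1)*(l^3 - 8*l^2 + 21*l - 18) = (l - 2)*(l - 1)*(l + 1)*(l^2 - 6*l + 9) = (l - 3)*(l - 2)*(l - 1)*(l + 1)*(l - 3)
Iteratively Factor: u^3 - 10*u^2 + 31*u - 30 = (u - 3)*(u^2 - 7*u + 10) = (u - 3)*(u - 2)*(u - 5)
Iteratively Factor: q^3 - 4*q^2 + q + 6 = (q - 3)*(q^2 - q - 2) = (q - 3)*(q + 1)*(q - 2)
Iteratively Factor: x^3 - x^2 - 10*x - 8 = (x - 4)*(x^2 + 3*x + 2) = (x - 4)*(x + 1)*(x + 2)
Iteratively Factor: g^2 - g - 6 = (g + 2)*(g - 3)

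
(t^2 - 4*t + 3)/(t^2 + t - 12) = (t - 1)/(t + 4)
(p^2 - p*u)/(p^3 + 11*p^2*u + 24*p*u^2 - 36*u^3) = p/(p^2 + 12*p*u + 36*u^2)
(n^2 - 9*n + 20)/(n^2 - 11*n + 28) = (n - 5)/(n - 7)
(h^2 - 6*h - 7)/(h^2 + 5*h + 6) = (h^2 - 6*h - 7)/(h^2 + 5*h + 6)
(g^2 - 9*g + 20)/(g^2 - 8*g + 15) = (g - 4)/(g - 3)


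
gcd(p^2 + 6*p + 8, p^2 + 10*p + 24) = p + 4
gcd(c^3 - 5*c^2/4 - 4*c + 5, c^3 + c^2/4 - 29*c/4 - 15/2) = c + 2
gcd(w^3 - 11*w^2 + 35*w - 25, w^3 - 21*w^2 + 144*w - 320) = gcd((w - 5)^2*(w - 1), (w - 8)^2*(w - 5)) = w - 5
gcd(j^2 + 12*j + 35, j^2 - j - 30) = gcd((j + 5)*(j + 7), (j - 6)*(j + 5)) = j + 5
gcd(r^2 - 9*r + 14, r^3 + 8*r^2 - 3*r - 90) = 1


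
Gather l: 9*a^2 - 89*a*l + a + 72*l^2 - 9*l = 9*a^2 + a + 72*l^2 + l*(-89*a - 9)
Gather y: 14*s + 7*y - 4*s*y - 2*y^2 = 14*s - 2*y^2 + y*(7 - 4*s)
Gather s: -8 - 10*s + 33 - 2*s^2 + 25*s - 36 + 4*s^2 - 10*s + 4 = 2*s^2 + 5*s - 7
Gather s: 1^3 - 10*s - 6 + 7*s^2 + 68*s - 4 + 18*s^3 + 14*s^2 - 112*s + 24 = 18*s^3 + 21*s^2 - 54*s + 15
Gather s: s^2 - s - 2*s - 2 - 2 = s^2 - 3*s - 4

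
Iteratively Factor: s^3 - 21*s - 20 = (s - 5)*(s^2 + 5*s + 4) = (s - 5)*(s + 4)*(s + 1)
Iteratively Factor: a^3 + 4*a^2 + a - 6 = (a - 1)*(a^2 + 5*a + 6) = (a - 1)*(a + 2)*(a + 3)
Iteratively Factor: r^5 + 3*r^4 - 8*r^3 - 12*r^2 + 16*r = (r - 2)*(r^4 + 5*r^3 + 2*r^2 - 8*r) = (r - 2)*(r + 4)*(r^3 + r^2 - 2*r) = (r - 2)*(r - 1)*(r + 4)*(r^2 + 2*r) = (r - 2)*(r - 1)*(r + 2)*(r + 4)*(r)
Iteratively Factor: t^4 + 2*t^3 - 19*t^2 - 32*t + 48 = (t - 1)*(t^3 + 3*t^2 - 16*t - 48) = (t - 1)*(t + 4)*(t^2 - t - 12) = (t - 1)*(t + 3)*(t + 4)*(t - 4)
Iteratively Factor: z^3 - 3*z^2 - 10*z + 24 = (z + 3)*(z^2 - 6*z + 8) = (z - 4)*(z + 3)*(z - 2)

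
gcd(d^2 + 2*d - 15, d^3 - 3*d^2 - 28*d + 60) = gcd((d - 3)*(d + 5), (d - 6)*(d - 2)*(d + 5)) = d + 5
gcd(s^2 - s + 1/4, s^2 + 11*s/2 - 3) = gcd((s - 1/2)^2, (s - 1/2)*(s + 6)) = s - 1/2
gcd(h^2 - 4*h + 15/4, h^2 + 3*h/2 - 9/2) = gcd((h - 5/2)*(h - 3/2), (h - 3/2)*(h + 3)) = h - 3/2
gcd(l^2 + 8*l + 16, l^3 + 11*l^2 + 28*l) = l + 4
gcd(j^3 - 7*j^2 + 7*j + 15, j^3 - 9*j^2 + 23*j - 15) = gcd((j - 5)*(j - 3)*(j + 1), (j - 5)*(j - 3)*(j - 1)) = j^2 - 8*j + 15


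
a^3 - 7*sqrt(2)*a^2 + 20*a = a*(a - 5*sqrt(2))*(a - 2*sqrt(2))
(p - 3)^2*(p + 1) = p^3 - 5*p^2 + 3*p + 9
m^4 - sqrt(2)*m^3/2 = m^3*(m - sqrt(2)/2)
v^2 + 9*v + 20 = (v + 4)*(v + 5)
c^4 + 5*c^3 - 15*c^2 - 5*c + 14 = (c - 2)*(c - 1)*(c + 1)*(c + 7)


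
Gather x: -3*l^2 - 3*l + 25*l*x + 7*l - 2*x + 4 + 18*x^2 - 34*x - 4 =-3*l^2 + 4*l + 18*x^2 + x*(25*l - 36)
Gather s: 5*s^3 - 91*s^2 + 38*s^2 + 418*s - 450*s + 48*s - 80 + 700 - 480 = 5*s^3 - 53*s^2 + 16*s + 140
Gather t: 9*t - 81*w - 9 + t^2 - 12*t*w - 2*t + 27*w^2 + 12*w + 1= t^2 + t*(7 - 12*w) + 27*w^2 - 69*w - 8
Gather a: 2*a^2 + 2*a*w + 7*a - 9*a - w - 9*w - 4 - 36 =2*a^2 + a*(2*w - 2) - 10*w - 40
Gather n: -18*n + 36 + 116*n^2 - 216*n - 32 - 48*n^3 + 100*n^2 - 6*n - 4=-48*n^3 + 216*n^2 - 240*n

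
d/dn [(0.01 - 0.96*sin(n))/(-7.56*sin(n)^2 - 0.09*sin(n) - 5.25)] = (-7.2576*sin(n)^2 + 0.1512*sin(n) + 5.0409)*cos(n)/(57.1536*sin(n)^4 + 1.3608*sin(n)^3 + 79.3881*sin(n)^2 + 0.945*sin(n) + 27.5625)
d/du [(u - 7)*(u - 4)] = 2*u - 11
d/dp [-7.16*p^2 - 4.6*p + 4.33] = -14.32*p - 4.6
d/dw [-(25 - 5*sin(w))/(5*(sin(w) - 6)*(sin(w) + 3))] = (10*sin(w) + cos(w)^2 - 34)*cos(w)/((sin(w) - 6)^2*(sin(w) + 3)^2)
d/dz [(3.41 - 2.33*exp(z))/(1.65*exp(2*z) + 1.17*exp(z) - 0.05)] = (3.8445*exp(2*z) - 11.253*exp(z) - 3.8732)*exp(z)/(2.7225*exp(4*z) + 3.861*exp(3*z) + 1.2039*exp(2*z) - 0.117*exp(z) + 0.0025)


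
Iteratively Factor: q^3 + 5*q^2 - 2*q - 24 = (q - 2)*(q^2 + 7*q + 12) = (q - 2)*(q + 4)*(q + 3)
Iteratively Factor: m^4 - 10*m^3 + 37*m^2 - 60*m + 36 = (m - 3)*(m^3 - 7*m^2 + 16*m - 12) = (m - 3)^2*(m^2 - 4*m + 4) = (m - 3)^2*(m - 2)*(m - 2)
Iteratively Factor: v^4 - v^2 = (v - 1)*(v^3 + v^2) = v*(v - 1)*(v^2 + v) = v^2*(v - 1)*(v + 1)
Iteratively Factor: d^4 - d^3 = (d - 1)*(d^3) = d*(d - 1)*(d^2) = d^2*(d - 1)*(d)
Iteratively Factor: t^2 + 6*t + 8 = (t + 2)*(t + 4)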